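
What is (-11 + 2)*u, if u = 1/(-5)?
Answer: 9/5 ≈ 1.8000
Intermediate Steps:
u = -⅕ ≈ -0.20000
(-11 + 2)*u = (-11 + 2)*(-⅕) = -9*(-⅕) = 9/5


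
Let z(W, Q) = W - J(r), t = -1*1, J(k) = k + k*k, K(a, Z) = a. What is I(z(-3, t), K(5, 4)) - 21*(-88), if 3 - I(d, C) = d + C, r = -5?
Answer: 1869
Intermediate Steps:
J(k) = k + k²
t = -1
z(W, Q) = -20 + W (z(W, Q) = W - (-5)*(1 - 5) = W - (-5)*(-4) = W - 1*20 = W - 20 = -20 + W)
I(d, C) = 3 - C - d (I(d, C) = 3 - (d + C) = 3 - (C + d) = 3 + (-C - d) = 3 - C - d)
I(z(-3, t), K(5, 4)) - 21*(-88) = (3 - 1*5 - (-20 - 3)) - 21*(-88) = (3 - 5 - 1*(-23)) + 1848 = (3 - 5 + 23) + 1848 = 21 + 1848 = 1869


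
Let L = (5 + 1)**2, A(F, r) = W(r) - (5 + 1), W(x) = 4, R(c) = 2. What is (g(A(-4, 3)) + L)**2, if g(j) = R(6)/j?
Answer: 1225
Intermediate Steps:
A(F, r) = -2 (A(F, r) = 4 - (5 + 1) = 4 - 1*6 = 4 - 6 = -2)
g(j) = 2/j
L = 36 (L = 6**2 = 36)
(g(A(-4, 3)) + L)**2 = (2/(-2) + 36)**2 = (2*(-1/2) + 36)**2 = (-1 + 36)**2 = 35**2 = 1225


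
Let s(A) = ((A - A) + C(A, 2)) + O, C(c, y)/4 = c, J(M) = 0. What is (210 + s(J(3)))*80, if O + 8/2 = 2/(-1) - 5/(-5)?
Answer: 16400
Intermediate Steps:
O = -5 (O = -4 + (2/(-1) - 5/(-5)) = -4 + (2*(-1) - 5*(-⅕)) = -4 + (-2 + 1) = -4 - 1 = -5)
C(c, y) = 4*c
s(A) = -5 + 4*A (s(A) = ((A - A) + 4*A) - 5 = (0 + 4*A) - 5 = 4*A - 5 = -5 + 4*A)
(210 + s(J(3)))*80 = (210 + (-5 + 4*0))*80 = (210 + (-5 + 0))*80 = (210 - 5)*80 = 205*80 = 16400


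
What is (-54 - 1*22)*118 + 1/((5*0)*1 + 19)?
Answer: -170391/19 ≈ -8968.0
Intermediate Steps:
(-54 - 1*22)*118 + 1/((5*0)*1 + 19) = (-54 - 22)*118 + 1/(0*1 + 19) = -76*118 + 1/(0 + 19) = -8968 + 1/19 = -170391/19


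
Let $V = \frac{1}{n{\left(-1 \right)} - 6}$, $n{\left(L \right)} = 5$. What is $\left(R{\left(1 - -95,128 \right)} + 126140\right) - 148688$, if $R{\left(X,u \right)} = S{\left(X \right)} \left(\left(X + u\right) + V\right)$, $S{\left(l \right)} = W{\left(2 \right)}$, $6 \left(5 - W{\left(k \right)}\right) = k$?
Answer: $- \frac{64522}{3} \approx -21507.0$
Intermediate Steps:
$W{\left(k \right)} = 5 - \frac{k}{6}$
$S{\left(l \right)} = \frac{14}{3}$ ($S{\left(l \right)} = 5 - \frac{1}{3} = \frac{14}{3}$)
$V = -1$ ($V = \frac{1}{5 - 6} = \frac{1}{-1} = -1$)
$R{\left(X,u \right)} = - \frac{14}{3} + \frac{14 X}{3} + \frac{14 u}{3}$ ($R{\left(X,u \right)} = \frac{14 \left(\left(X + u\right) - 1\right)}{3} = \frac{14 \left(-1 + X + u\right)}{3} = - \frac{14}{3} + \frac{14 X}{3} + \frac{14 u}{3}$)
$\left(R{\left(1 - -95,128 \right)} + 126140\right) - 148688 = \left(\left(- \frac{14}{3} + \frac{14 \left(1 - -95\right)}{3} + \frac{14}{3} \cdot 128\right) + 126140\right) - 148688 = \left(\left(- \frac{14}{3} + \frac{14 \left(1 + 95\right)}{3} + \frac{1792}{3}\right) + 126140\right) - 148688 = \left(\left(- \frac{14}{3} + \frac{14}{3} \cdot 96 + \frac{1792}{3}\right) + 126140\right) - 148688 = \left(\left(- \frac{14}{3} + 448 + \frac{1792}{3}\right) + 126140\right) - 148688 = \left(\frac{3122}{3} + 126140\right) - 148688 = \frac{381542}{3} - 148688 = - \frac{64522}{3}$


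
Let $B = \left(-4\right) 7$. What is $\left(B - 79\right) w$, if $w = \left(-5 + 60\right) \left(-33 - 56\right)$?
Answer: $523765$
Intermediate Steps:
$B = -28$
$w = -4895$ ($w = 55 \left(-89\right) = -4895$)
$\left(B - 79\right) w = \left(-28 - 79\right) \left(-4895\right) = \left(-107\right) \left(-4895\right) = 523765$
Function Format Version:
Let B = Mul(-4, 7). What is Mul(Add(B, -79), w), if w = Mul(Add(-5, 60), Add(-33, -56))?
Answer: 523765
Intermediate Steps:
B = -28
w = -4895 (w = Mul(55, -89) = -4895)
Mul(Add(B, -79), w) = Mul(Add(-28, -79), -4895) = Mul(-107, -4895) = 523765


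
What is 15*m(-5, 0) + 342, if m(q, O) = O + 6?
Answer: 432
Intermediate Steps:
m(q, O) = 6 + O
15*m(-5, 0) + 342 = 15*(6 + 0) + 342 = 15*6 + 342 = 90 + 342 = 432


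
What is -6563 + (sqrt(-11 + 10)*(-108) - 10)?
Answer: -6573 - 108*I ≈ -6573.0 - 108.0*I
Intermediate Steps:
-6563 + (sqrt(-11 + 10)*(-108) - 10) = -6563 + (sqrt(-1)*(-108) - 10) = -6563 + (I*(-108) - 10) = -6563 + (-108*I - 10) = -6563 + (-10 - 108*I) = -6573 - 108*I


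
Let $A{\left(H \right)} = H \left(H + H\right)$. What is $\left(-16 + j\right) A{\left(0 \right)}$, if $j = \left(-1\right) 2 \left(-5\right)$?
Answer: $0$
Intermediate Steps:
$j = 10$ ($j = \left(-2\right) \left(-5\right) = 10$)
$A{\left(H \right)} = 2 H^{2}$ ($A{\left(H \right)} = H 2 H = 2 H^{2}$)
$\left(-16 + j\right) A{\left(0 \right)} = \left(-16 + 10\right) 2 \cdot 0^{2} = - 6 \cdot 2 \cdot 0 = \left(-6\right) 0 = 0$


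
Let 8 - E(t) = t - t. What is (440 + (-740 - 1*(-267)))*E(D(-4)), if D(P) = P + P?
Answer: -264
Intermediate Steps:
D(P) = 2*P
E(t) = 8 (E(t) = 8 - (t - t) = 8 - 1*0 = 8 + 0 = 8)
(440 + (-740 - 1*(-267)))*E(D(-4)) = (440 + (-740 - 1*(-267)))*8 = (440 + (-740 + 267))*8 = (440 - 473)*8 = -33*8 = -264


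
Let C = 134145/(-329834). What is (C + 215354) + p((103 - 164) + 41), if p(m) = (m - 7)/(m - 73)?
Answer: 2201962018327/10224854 ≈ 2.1535e+5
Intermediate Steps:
p(m) = (-7 + m)/(-73 + m)
C = -134145/329834 (C = 134145*(-1/329834) = -134145/329834 ≈ -0.40670)
(C + 215354) + p((103 - 164) + 41) = (-134145/329834 + 215354) + (-7 + ((103 - 164) + 41))/(-73 + ((103 - 164) + 41)) = 71030937091/329834 + (-7 + (-61 + 41))/(-73 + (-61 + 41)) = 71030937091/329834 + (-7 - 20)/(-73 - 20) = 71030937091/329834 - 27/(-93) = 71030937091/329834 - 1/93*(-27) = 71030937091/329834 + 9/31 = 2201962018327/10224854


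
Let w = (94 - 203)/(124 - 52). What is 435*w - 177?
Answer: -20053/24 ≈ -835.54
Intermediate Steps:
w = -109/72 ≈ -1.5139
435*w - 177 = 435*(-109/72) - 177 = -15805/24 - 177 = -20053/24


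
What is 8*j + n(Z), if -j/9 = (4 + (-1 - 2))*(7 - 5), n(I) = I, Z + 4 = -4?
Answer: -152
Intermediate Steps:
Z = -8 (Z = -4 - 4 = -8)
j = -18 (j = -9*(4 + (-1 - 2))*(7 - 5) = -9*(4 - 3)*2 = -9*2 = -18)
8*j + n(Z) = 8*(-18) - 8 = -144 - 8 = -152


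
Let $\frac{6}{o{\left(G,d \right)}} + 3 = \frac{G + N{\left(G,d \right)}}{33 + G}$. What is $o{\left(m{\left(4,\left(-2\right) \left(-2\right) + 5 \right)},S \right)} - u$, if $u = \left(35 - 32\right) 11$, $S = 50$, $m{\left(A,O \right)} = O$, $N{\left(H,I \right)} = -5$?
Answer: $- \frac{2139}{61} \approx -35.066$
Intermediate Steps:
$o{\left(G,d \right)} = \frac{6}{-3 + \frac{-5 + G}{33 + G}}$ ($o{\left(G,d \right)} = \frac{6}{-3 + \frac{G - 5}{33 + G}} = \frac{6}{-3 + \frac{-5 + G}{33 + G}}$)
$u = 33$ ($u = 3 \cdot 11 = 33$)
$o{\left(m{\left(4,\left(-2\right) \left(-2\right) + 5 \right)},S \right)} - u = \frac{3 \left(-33 - \left(\left(-2\right) \left(-2\right) + 5\right)\right)}{52 + \left(\left(-2\right) \left(-2\right) + 5\right)} - 33 = \frac{3 \left(-33 - \left(4 + 5\right)\right)}{52 + \left(4 + 5\right)} - 33 = \frac{3 \left(-33 - 9\right)}{52 + 9} - 33 = \frac{3 \left(-33 - 9\right)}{61} - 33 = 3 \cdot \frac{1}{61} \left(-42\right) - 33 = - \frac{126}{61} - 33 = - \frac{2139}{61}$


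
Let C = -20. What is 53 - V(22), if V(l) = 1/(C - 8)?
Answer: 1485/28 ≈ 53.036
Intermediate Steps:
V(l) = -1/28 (V(l) = 1/(-20 - 8) = 1/(-28) = -1/28)
53 - V(22) = 53 - 1*(-1/28) = 53 + 1/28 = 1485/28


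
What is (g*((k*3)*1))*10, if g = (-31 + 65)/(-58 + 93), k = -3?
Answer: -612/7 ≈ -87.429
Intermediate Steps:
g = 34/35 ≈ 0.97143
(g*((k*3)*1))*10 = (34*(-3*3*1)/35)*10 = (34*(-9*1)/35)*10 = ((34/35)*(-9))*10 = -306/35*10 = -612/7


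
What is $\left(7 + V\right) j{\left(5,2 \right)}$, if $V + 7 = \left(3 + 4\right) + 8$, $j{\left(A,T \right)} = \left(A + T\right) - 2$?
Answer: $75$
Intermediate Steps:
$j{\left(A,T \right)} = -2 + A + T$
$V = 8$ ($V = -7 + \left(\left(3 + 4\right) + 8\right) = -7 + \left(7 + 8\right) = -7 + 15 = 8$)
$\left(7 + V\right) j{\left(5,2 \right)} = \left(7 + 8\right) \left(-2 + 5 + 2\right) = 15 \cdot 5 = 75$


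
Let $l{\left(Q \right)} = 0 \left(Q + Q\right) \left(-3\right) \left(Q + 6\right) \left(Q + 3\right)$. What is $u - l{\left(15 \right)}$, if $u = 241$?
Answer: $241$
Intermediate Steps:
$l{\left(Q \right)} = 0$ ($l{\left(Q \right)} = 0 \cdot 2 Q \left(-3\right) \left(6 + Q\right) \left(3 + Q\right) = 0 \left(-3\right) \left(3 + Q\right) \left(6 + Q\right) = 0 \left(3 + Q\right) \left(6 + Q\right) = 0$)
$u - l{\left(15 \right)} = 241 - 0 = 241 + 0 = 241$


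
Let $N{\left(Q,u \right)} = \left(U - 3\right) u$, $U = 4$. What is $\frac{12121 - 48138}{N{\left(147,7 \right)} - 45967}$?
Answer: $\frac{36017}{45960} \approx 0.78366$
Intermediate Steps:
$N{\left(Q,u \right)} = u$ ($N{\left(Q,u \right)} = \left(4 - 3\right) u = 1 u = u$)
$\frac{12121 - 48138}{N{\left(147,7 \right)} - 45967} = \frac{12121 - 48138}{7 - 45967} = - \frac{36017}{-45960} = \left(-36017\right) \left(- \frac{1}{45960}\right) = \frac{36017}{45960}$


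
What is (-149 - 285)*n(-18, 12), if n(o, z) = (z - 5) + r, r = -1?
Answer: -2604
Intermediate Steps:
n(o, z) = -6 + z (n(o, z) = (z - 5) - 1 = (-5 + z) - 1 = -6 + z)
(-149 - 285)*n(-18, 12) = (-149 - 285)*(-6 + 12) = -434*6 = -2604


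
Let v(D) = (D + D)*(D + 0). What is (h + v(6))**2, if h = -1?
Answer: 5041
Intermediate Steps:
v(D) = 2*D**2 (v(D) = (2*D)*D = 2*D**2)
(h + v(6))**2 = (-1 + 2*6**2)**2 = (-1 + 2*36)**2 = (-1 + 72)**2 = 71**2 = 5041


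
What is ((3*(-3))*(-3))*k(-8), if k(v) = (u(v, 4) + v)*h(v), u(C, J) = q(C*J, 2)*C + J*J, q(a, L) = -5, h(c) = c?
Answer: -10368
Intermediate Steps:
u(C, J) = J² - 5*C (u(C, J) = -5*C + J*J = -5*C + J² = J² - 5*C)
k(v) = v*(16 - 4*v) (k(v) = ((4² - 5*v) + v)*v = ((16 - 5*v) + v)*v = (16 - 4*v)*v = v*(16 - 4*v))
((3*(-3))*(-3))*k(-8) = ((3*(-3))*(-3))*(4*(-8)*(4 - 1*(-8))) = (-9*(-3))*(4*(-8)*(4 + 8)) = 27*(4*(-8)*12) = 27*(-384) = -10368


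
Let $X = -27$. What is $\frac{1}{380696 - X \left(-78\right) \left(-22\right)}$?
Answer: $\frac{1}{427028} \approx 2.3418 \cdot 10^{-6}$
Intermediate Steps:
$\frac{1}{380696 - X \left(-78\right) \left(-22\right)} = \frac{1}{380696 - \left(-27\right) \left(-78\right) \left(-22\right)} = \frac{1}{380696 - 2106 \left(-22\right)} = \frac{1}{380696 - -46332} = \frac{1}{380696 + 46332} = \frac{1}{427028}$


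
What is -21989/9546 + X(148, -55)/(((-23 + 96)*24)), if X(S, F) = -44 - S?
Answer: -1681565/696858 ≈ -2.4131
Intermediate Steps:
-21989/9546 + X(148, -55)/(((-23 + 96)*24)) = -21989/9546 + (-44 - 1*148)/(((-23 + 96)*24)) = -21989*1/9546 + (-44 - 148)/((73*24)) = -21989/9546 - 192/1752 = -21989/9546 - 192*1/1752 = -21989/9546 - 8/73 = -1681565/696858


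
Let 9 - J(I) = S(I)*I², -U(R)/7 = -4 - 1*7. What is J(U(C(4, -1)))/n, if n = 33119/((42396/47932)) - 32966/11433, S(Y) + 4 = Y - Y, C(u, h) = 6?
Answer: 958318919025/1512335958469 ≈ 0.63367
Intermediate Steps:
U(R) = 77 (U(R) = -7*(-4 - 1*7) = -7*(-4 - 7) = -7*(-11) = 77)
S(Y) = -4 (S(Y) = -4 + (Y - Y) = -4 + 0 = -4)
n = 1512335958469/40392789 (n = 33119/((42396*(1/47932))) - 32966*1/11433 = 33119/(10599/11983) - 32966/11433 = 33119*(11983/10599) - 32966/11433 = 396864977/10599 - 32966/11433 = 1512335958469/40392789 ≈ 37441.)
J(I) = 9 + 4*I² (J(I) = 9 - (-4)*I² = 9 + 4*I²)
J(U(C(4, -1)))/n = (9 + 4*77²)/(1512335958469/40392789) = (9 + 4*5929)*(40392789/1512335958469) = (9 + 23716)*(40392789/1512335958469) = 23725*(40392789/1512335958469) = 958318919025/1512335958469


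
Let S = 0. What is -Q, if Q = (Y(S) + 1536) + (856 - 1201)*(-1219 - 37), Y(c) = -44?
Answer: -434812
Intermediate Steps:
Q = 434812 (Q = (-44 + 1536) + (856 - 1201)*(-1219 - 37) = 1492 - 345*(-1256) = 1492 + 433320 = 434812)
-Q = -1*434812 = -434812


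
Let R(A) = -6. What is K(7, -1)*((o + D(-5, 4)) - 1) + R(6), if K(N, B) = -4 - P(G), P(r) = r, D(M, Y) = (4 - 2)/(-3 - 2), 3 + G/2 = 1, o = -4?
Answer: -6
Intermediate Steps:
G = -4 (G = -6 + 2*1 = -6 + 2 = -4)
D(M, Y) = -2/5 (D(M, Y) = 2/(-5) = 2*(-1/5) = -2/5)
K(N, B) = 0 (K(N, B) = -4 - 1*(-4) = -4 + 4 = 0)
K(7, -1)*((o + D(-5, 4)) - 1) + R(6) = 0*((-4 - 2/5) - 1) - 6 = 0*(-22/5 - 1) - 6 = 0*(-27/5) - 6 = 0 - 6 = -6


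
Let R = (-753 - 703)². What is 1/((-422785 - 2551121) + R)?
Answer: -1/853970 ≈ -1.1710e-6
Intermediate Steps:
R = 2119936 (R = (-1456)² = 2119936)
1/((-422785 - 2551121) + R) = 1/((-422785 - 2551121) + 2119936) = 1/(-2973906 + 2119936) = 1/(-853970) = -1/853970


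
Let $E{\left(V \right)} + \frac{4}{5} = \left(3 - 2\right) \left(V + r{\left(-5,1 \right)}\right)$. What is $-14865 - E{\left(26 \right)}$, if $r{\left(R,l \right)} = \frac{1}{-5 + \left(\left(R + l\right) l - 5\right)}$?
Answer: $- \frac{1042309}{70} \approx -14890.0$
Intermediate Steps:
$r{\left(R,l \right)} = \frac{1}{-10 + l \left(R + l\right)}$ ($r{\left(R,l \right)} = \frac{1}{-5 + \left(l \left(R + l\right) - 5\right)} = \frac{1}{-5 + \left(-5 + l \left(R + l\right)\right)} = \frac{1}{-10 + l \left(R + l\right)}$)
$E{\left(V \right)} = - \frac{61}{70} + V$ ($E{\left(V \right)} = - \frac{4}{5} + \left(3 - 2\right) \left(V + \frac{1}{-10 + 1^{2} - 5}\right) = - \frac{4}{5} + \left(3 - 2\right) \left(V + \frac{1}{-10 + 1 - 5}\right) = - \frac{4}{5} + 1 \left(V + \frac{1}{-14}\right) = - \frac{4}{5} + 1 \left(V - \frac{1}{14}\right) = - \frac{4}{5} + 1 \left(- \frac{1}{14} + V\right) = - \frac{4}{5} + \left(- \frac{1}{14} + V\right) = - \frac{61}{70} + V$)
$-14865 - E{\left(26 \right)} = -14865 - \left(- \frac{61}{70} + 26\right) = -14865 - \frac{1759}{70} = - \frac{1042309}{70}$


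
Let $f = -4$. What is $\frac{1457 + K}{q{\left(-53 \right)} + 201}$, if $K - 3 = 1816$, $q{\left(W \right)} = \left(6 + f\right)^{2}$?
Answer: $\frac{3276}{205} \approx 15.98$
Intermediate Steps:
$q{\left(W \right)} = 4$ ($q{\left(W \right)} = \left(6 - 4\right)^{2} = 2^{2} = 4$)
$K = 1819$ ($K = 3 + 1816 = 1819$)
$\frac{1457 + K}{q{\left(-53 \right)} + 201} = \frac{1457 + 1819}{4 + 201} = \frac{3276}{205}$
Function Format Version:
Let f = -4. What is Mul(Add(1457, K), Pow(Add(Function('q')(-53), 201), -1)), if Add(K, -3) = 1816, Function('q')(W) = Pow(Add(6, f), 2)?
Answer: Rational(3276, 205) ≈ 15.980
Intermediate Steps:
Function('q')(W) = 4 (Function('q')(W) = Pow(Add(6, -4), 2) = Pow(2, 2) = 4)
K = 1819 (K = Add(3, 1816) = 1819)
Mul(Add(1457, K), Pow(Add(Function('q')(-53), 201), -1)) = Mul(Add(1457, 1819), Pow(Add(4, 201), -1)) = Mul(3276, Pow(205, -1)) = Mul(3276, Rational(1, 205)) = Rational(3276, 205)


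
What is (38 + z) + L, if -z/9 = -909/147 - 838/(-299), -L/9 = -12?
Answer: 2584861/14651 ≈ 176.43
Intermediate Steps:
L = 108 (L = -9*(-12) = 108)
z = 445815/14651 (z = -9*(-909/147 - 838/(-299)) = -9*(-909*1/147 - 838*(-1/299)) = -9*(-303/49 + 838/299) = -9*(-49535/14651) = 445815/14651 ≈ 30.429)
(38 + z) + L = (38 + 445815/14651) + 108 = 1002553/14651 + 108 = 2584861/14651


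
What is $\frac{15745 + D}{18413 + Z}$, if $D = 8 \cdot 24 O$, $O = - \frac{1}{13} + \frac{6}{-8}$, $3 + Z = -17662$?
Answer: $\frac{202621}{9724} \approx 20.837$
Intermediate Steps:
$Z = -17665$ ($Z = -3 - 17662 = -17665$)
$O = - \frac{43}{52}$ ($O = \left(-1\right) \frac{1}{13} + 6 \left(- \frac{1}{8}\right) = - \frac{1}{13} - \frac{3}{4} = - \frac{43}{52} \approx -0.82692$)
$D = - \frac{2064}{13}$ ($D = 8 \cdot 24 \left(- \frac{43}{52}\right) = 192 \left(- \frac{43}{52}\right) = - \frac{2064}{13} \approx -158.77$)
$\frac{15745 + D}{18413 + Z} = \frac{15745 - \frac{2064}{13}}{18413 - 17665} = \frac{202621}{13 \cdot 748} = \frac{202621}{13} \cdot \frac{1}{748} = \frac{202621}{9724}$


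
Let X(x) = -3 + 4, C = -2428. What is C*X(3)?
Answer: -2428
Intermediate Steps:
X(x) = 1
C*X(3) = -2428*1 = -2428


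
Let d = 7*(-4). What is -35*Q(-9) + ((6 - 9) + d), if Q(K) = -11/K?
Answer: -664/9 ≈ -73.778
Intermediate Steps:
d = -28
-35*Q(-9) + ((6 - 9) + d) = -(-385)/(-9) + ((6 - 9) - 28) = -(-385)*(-1)/9 + (-3 - 28) = -35*11/9 - 31 = -385/9 - 31 = -664/9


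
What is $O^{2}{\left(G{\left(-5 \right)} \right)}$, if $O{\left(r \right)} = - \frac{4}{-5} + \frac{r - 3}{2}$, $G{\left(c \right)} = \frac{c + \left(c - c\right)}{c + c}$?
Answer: $\frac{81}{400} \approx 0.2025$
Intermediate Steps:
$G{\left(c \right)} = \frac{1}{2}$ ($G{\left(c \right)} = \frac{c + 0}{2 c} = c \frac{1}{2 c} = \frac{1}{2}$)
$O{\left(r \right)} = - \frac{7}{10} + \frac{r}{2}$ ($O{\left(r \right)} = \left(-4\right) \left(- \frac{1}{5}\right) + \left(r - 3\right) \frac{1}{2} = \frac{4}{5} + \left(-3 + r\right) \frac{1}{2} = \frac{4}{5} + \left(- \frac{3}{2} + \frac{r}{2}\right) = - \frac{7}{10} + \frac{r}{2}$)
$O^{2}{\left(G{\left(-5 \right)} \right)} = \left(- \frac{7}{10} + \frac{1}{2} \cdot \frac{1}{2}\right)^{2} = \left(- \frac{7}{10} + \frac{1}{4}\right)^{2} = \left(- \frac{9}{20}\right)^{2} = \frac{81}{400}$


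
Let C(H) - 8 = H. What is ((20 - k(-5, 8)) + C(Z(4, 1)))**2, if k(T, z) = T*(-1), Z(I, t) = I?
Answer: 729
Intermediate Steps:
k(T, z) = -T
C(H) = 8 + H
((20 - k(-5, 8)) + C(Z(4, 1)))**2 = ((20 - (-1)*(-5)) + (8 + 4))**2 = ((20 - 1*5) + 12)**2 = ((20 - 5) + 12)**2 = (15 + 12)**2 = 27**2 = 729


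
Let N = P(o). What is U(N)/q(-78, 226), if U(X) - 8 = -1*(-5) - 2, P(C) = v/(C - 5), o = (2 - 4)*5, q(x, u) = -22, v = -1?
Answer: -½ ≈ -0.50000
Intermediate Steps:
o = -10 (o = -2*5 = -10)
P(C) = -1/(-5 + C) (P(C) = -1/(C - 5) = -1/(-5 + C))
N = 1/15 (N = -1/(-5 - 10) = -1/(-15) = -1*(-1/15) = 1/15 ≈ 0.066667)
U(X) = 11 (U(X) = 8 + (-1*(-5) - 2) = 8 + (5 - 2) = 8 + 3 = 11)
U(N)/q(-78, 226) = 11/(-22) = 11*(-1/22) = -½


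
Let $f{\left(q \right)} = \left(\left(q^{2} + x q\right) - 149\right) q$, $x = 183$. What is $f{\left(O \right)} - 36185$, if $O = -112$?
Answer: $871127$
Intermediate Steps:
$f{\left(q \right)} = q \left(-149 + q^{2} + 183 q\right)$ ($f{\left(q \right)} = \left(\left(q^{2} + 183 q\right) - 149\right) q = \left(-149 + q^{2} + 183 q\right) q = q \left(-149 + q^{2} + 183 q\right)$)
$f{\left(O \right)} - 36185 = - 112 \left(-149 + \left(-112\right)^{2} + 183 \left(-112\right)\right) - 36185 = - 112 \left(-149 + 12544 - 20496\right) - 36185 = \left(-112\right) \left(-8101\right) - 36185 = 907312 - 36185 = 871127$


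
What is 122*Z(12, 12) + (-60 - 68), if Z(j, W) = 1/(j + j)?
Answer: -1475/12 ≈ -122.92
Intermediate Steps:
Z(j, W) = 1/(2*j)
122*Z(12, 12) + (-60 - 68) = 122*((½)/12) + (-60 - 68) = 122*((½)*(1/12)) - 128 = 122*(1/24) - 128 = 61/12 - 128 = -1475/12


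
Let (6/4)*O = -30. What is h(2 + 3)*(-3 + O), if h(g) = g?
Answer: -115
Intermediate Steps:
O = -20 (O = (2/3)*(-30) = -20)
h(2 + 3)*(-3 + O) = (2 + 3)*(-3 - 20) = 5*(-23) = -115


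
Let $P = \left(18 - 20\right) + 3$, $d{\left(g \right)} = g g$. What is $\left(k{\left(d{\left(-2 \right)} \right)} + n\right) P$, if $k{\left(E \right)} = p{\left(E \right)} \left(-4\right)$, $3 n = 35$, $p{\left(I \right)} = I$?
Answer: $- \frac{13}{3} \approx -4.3333$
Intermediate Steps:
$d{\left(g \right)} = g^{2}$
$n = \frac{35}{3}$ ($n = \frac{1}{3} \cdot 35 = \frac{35}{3} \approx 11.667$)
$k{\left(E \right)} = - 4 E$ ($k{\left(E \right)} = E \left(-4\right) = - 4 E$)
$P = 1$ ($P = -2 + 3 = 1$)
$\left(k{\left(d{\left(-2 \right)} \right)} + n\right) P = \left(- 4 \left(-2\right)^{2} + \frac{35}{3}\right) 1 = \left(\left(-4\right) 4 + \frac{35}{3}\right) 1 = \left(-16 + \frac{35}{3}\right) 1 = \left(- \frac{13}{3}\right) 1 = - \frac{13}{3}$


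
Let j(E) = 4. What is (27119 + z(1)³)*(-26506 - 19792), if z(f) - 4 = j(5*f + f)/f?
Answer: -1279260038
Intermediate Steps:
z(f) = 4 + 4/f
(27119 + z(1)³)*(-26506 - 19792) = (27119 + (4 + 4/1)³)*(-26506 - 19792) = (27119 + (4 + 4*1)³)*(-46298) = (27119 + (4 + 4)³)*(-46298) = (27119 + 8³)*(-46298) = (27119 + 512)*(-46298) = 27631*(-46298) = -1279260038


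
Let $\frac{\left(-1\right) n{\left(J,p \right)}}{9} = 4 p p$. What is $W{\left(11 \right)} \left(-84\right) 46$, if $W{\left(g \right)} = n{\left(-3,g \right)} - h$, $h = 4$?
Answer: $16847040$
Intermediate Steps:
$n{\left(J,p \right)} = - 36 p^{2}$ ($n{\left(J,p \right)} = - 9 \cdot 4 p p = - 9 \cdot 4 p^{2} = - 36 p^{2}$)
$W{\left(g \right)} = -4 - 36 g^{2}$ ($W{\left(g \right)} = - 36 g^{2} - 4 = -4 - 36 g^{2}$)
$W{\left(11 \right)} \left(-84\right) 46 = \left(-4 - 36 \cdot 11^{2}\right) \left(-84\right) 46 = \left(-4 - 4356\right) \left(-84\right) 46 = \left(-4360\right) \left(-84\right) 46 = 366240 \cdot 46 = 16847040$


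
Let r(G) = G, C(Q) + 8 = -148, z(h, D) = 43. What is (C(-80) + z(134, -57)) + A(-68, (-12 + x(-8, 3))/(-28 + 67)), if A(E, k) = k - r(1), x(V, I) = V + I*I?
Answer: -4457/39 ≈ -114.28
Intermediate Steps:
x(V, I) = V + I**2
C(Q) = -156 (C(Q) = -8 - 148 = -156)
A(E, k) = -1 + k (A(E, k) = k - 1*1 = k - 1 = -1 + k)
(C(-80) + z(134, -57)) + A(-68, (-12 + x(-8, 3))/(-28 + 67)) = (-156 + 43) + (-1 + (-12 + (-8 + 3**2))/(-28 + 67)) = -113 + (-1 + (-12 + (-8 + 9))/39) = -113 + (-1 + (-12 + 1)*(1/39)) = -113 + (-1 - 11*1/39) = -113 + (-1 - 11/39) = -113 - 50/39 = -4457/39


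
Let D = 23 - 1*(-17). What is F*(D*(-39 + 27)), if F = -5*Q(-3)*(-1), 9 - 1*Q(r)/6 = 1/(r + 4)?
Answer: -115200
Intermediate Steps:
D = 40 (D = 23 + 17 = 40)
Q(r) = 54 - 6/(4 + r) (Q(r) = 54 - 6/(r + 4) = 54 - 6/(4 + r))
F = 240 (F = -30*(35 + 9*(-3))/(4 - 3)*(-1) = -30*(35 - 27)/1*(-1) = -30*8*(-1) = -5*48*(-1) = -240*(-1) = 240)
F*(D*(-39 + 27)) = 240*(40*(-39 + 27)) = 240*(40*(-12)) = 240*(-480) = -115200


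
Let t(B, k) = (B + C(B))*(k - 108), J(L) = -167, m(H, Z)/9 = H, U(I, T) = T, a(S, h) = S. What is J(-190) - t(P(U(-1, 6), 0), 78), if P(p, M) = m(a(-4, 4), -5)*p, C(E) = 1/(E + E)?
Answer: -478589/72 ≈ -6647.1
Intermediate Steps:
m(H, Z) = 9*H
C(E) = 1/(2*E)
P(p, M) = -36*p (P(p, M) = (9*(-4))*p = -36*p)
t(B, k) = (-108 + k)*(B + 1/(2*B)) (t(B, k) = (B + 1/(2*B))*(k - 108) = (B + 1/(2*B))*(-108 + k) = (-108 + k)*(B + 1/(2*B)))
J(-190) - t(P(U(-1, 6), 0), 78) = -167 - (-108 + 78 + 2*(-36*6)²*(-108 + 78))/(2*((-36*6))) = -167 - (-108 + 78 + 2*(-216)²*(-30))/(2*(-216)) = -167 - (-1)*(-108 + 78 + 2*46656*(-30))/(2*216) = -167 - (-1)*(-108 + 78 - 2799360)/(2*216) = -167 - (-1)*(-2799390)/(2*216) = -167 - 1*466565/72 = -167 - 466565/72 = -478589/72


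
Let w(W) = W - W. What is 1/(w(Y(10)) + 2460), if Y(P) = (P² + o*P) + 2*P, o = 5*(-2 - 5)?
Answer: 1/2460 ≈ 0.00040650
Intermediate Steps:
o = -35 (o = 5*(-7) = -35)
Y(P) = P² - 33*P (Y(P) = (P² - 35*P) + 2*P = P² - 33*P)
w(W) = 0
1/(w(Y(10)) + 2460) = 1/(0 + 2460) = 1/2460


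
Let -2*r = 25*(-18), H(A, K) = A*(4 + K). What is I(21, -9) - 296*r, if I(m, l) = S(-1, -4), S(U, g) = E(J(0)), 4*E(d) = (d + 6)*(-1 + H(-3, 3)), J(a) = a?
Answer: -66633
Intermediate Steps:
r = 225 (r = -25*(-18)/2 = -½*(-450) = 225)
E(d) = -33 - 11*d/2 (E(d) = ((d + 6)*(-1 - 3*(4 + 3)))/4 = ((6 + d)*(-1 - 3*7))/4 = ((6 + d)*(-1 - 21))/4 = ((6 + d)*(-22))/4 = (-132 - 22*d)/4 = -33 - 11*d/2)
S(U, g) = -33 (S(U, g) = -33 - 11/2*0 = -33 + 0 = -33)
I(m, l) = -33
I(21, -9) - 296*r = -33 - 296*225 = -33 - 66600 = -66633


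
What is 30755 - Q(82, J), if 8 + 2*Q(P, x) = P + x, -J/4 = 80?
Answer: 30878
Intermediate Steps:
J = -320 (J = -4*80 = -320)
Q(P, x) = -4 + P/2 + x/2 (Q(P, x) = -4 + (P + x)/2 = -4 + (P/2 + x/2) = -4 + P/2 + x/2)
30755 - Q(82, J) = 30755 - (-4 + (1/2)*82 + (1/2)*(-320)) = 30755 - (-4 + 41 - 160) = 30755 - 1*(-123) = 30755 + 123 = 30878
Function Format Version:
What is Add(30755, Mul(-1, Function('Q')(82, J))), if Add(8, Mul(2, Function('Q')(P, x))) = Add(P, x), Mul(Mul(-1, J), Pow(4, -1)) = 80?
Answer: 30878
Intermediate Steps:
J = -320 (J = Mul(-4, 80) = -320)
Function('Q')(P, x) = Add(-4, Mul(Rational(1, 2), P), Mul(Rational(1, 2), x)) (Function('Q')(P, x) = Add(-4, Mul(Rational(1, 2), Add(P, x))) = Add(-4, Add(Mul(Rational(1, 2), P), Mul(Rational(1, 2), x))) = Add(-4, Mul(Rational(1, 2), P), Mul(Rational(1, 2), x)))
Add(30755, Mul(-1, Function('Q')(82, J))) = Add(30755, Mul(-1, Add(-4, Mul(Rational(1, 2), 82), Mul(Rational(1, 2), -320)))) = Add(30755, Mul(-1, Add(-4, 41, -160))) = Add(30755, Mul(-1, -123)) = Add(30755, 123) = 30878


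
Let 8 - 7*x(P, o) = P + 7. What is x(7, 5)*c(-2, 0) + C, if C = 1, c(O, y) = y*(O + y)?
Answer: 1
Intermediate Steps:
x(P, o) = ⅐ - P/7 (x(P, o) = 8/7 - (P + 7)/7 = 8/7 - (7 + P)/7 = 8/7 + (-1 - P/7) = ⅐ - P/7)
x(7, 5)*c(-2, 0) + C = (⅐ - ⅐*7)*(0*(-2 + 0)) + 1 = (⅐ - 1)*(0*(-2)) + 1 = -6/7*0 + 1 = 0 + 1 = 1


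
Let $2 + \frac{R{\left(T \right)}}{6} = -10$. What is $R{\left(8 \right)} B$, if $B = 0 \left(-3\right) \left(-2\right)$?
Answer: $0$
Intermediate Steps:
$R{\left(T \right)} = -72$ ($R{\left(T \right)} = -12 + 6 \left(-10\right) = -12 - 60 = -72$)
$B = 0$ ($B = 0 \left(-2\right) = 0$)
$R{\left(8 \right)} B = \left(-72\right) 0 = 0$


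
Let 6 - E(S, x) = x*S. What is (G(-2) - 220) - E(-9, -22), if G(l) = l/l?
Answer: -27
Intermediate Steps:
E(S, x) = 6 - S*x (E(S, x) = 6 - x*S = 6 - S*x)
G(l) = 1
(G(-2) - 220) - E(-9, -22) = (1 - 220) - (6 - 1*(-9)*(-22)) = -219 - (6 - 198) = -219 - 1*(-192) = -219 + 192 = -27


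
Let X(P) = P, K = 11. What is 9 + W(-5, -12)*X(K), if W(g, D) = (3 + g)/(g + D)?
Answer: 175/17 ≈ 10.294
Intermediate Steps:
W(g, D) = (3 + g)/(D + g)
9 + W(-5, -12)*X(K) = 9 + ((3 - 5)/(-12 - 5))*11 = 9 + (-2/(-17))*11 = 9 - 1/17*(-2)*11 = 9 + (2/17)*11 = 9 + 22/17 = 175/17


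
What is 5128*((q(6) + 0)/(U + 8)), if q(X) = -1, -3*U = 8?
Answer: -1923/2 ≈ -961.50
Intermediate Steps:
U = -8/3 (U = -⅓*8 = -8/3 ≈ -2.6667)
5128*((q(6) + 0)/(U + 8)) = 5128*((-1 + 0)/(-8/3 + 8)) = 5128*(-1/16/3) = 5128*(-1*3/16) = 5128*(-3/16) = -1923/2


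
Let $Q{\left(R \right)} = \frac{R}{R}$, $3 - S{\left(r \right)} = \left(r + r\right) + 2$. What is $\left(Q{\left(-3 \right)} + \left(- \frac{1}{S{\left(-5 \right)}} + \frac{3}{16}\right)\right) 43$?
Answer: $\frac{8299}{176} \approx 47.153$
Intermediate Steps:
$S{\left(r \right)} = 1 - 2 r$ ($S{\left(r \right)} = 3 - \left(\left(r + r\right) + 2\right) = 3 - \left(2 r + 2\right) = 3 - \left(2 + 2 r\right) = 1 - 2 r$)
$Q{\left(R \right)} = 1$
$\left(Q{\left(-3 \right)} + \left(- \frac{1}{S{\left(-5 \right)}} + \frac{3}{16}\right)\right) 43 = \left(1 + \left(- \frac{1}{1 - -10} + \frac{3}{16}\right)\right) 43 = \left(1 + \left(- \frac{1}{1 + 10} + 3 \cdot \frac{1}{16}\right)\right) 43 = \left(1 + \left(- \frac{1}{11} + \frac{3}{16}\right)\right) 43 = \left(1 + \frac{17}{176}\right) 43 = \frac{193}{176} \cdot 43 = \frac{8299}{176}$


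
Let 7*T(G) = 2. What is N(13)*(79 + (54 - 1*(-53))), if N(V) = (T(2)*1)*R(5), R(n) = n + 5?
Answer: 3720/7 ≈ 531.43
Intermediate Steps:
R(n) = 5 + n
T(G) = 2/7 (T(G) = (1/7)*2 = 2/7)
N(V) = 20/7 (N(V) = ((2/7)*1)*(5 + 5) = (2/7)*10 = 20/7)
N(13)*(79 + (54 - 1*(-53))) = 20*(79 + (54 - 1*(-53)))/7 = 20*(79 + (54 + 53))/7 = 20*(79 + 107)/7 = (20/7)*186 = 3720/7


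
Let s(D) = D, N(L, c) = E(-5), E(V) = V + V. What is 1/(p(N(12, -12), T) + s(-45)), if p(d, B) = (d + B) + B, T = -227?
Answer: -1/509 ≈ -0.0019646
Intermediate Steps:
E(V) = 2*V
N(L, c) = -10 (N(L, c) = 2*(-5) = -10)
p(d, B) = d + 2*B (p(d, B) = (B + d) + B = d + 2*B)
1/(p(N(12, -12), T) + s(-45)) = 1/((-10 + 2*(-227)) - 45) = 1/((-10 - 454) - 45) = 1/(-464 - 45) = 1/(-509) = -1/509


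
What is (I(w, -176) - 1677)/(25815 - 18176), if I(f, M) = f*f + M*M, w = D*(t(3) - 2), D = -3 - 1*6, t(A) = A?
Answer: 29380/7639 ≈ 3.8461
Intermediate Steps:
D = -9 (D = -3 - 6 = -9)
w = -9 (w = -9*(3 - 2) = -9*1 = -9)
I(f, M) = M² + f² (I(f, M) = f² + M² = M² + f²)
(I(w, -176) - 1677)/(25815 - 18176) = (((-176)² + (-9)²) - 1677)/(25815 - 18176) = ((30976 + 81) - 1677)/7639 = (31057 - 1677)*(1/7639) = 29380*(1/7639) = 29380/7639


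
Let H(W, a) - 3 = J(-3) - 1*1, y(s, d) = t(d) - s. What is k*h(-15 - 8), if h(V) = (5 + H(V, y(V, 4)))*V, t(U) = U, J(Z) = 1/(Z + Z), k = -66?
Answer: 10373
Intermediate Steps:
J(Z) = 1/(2*Z)
y(s, d) = d - s
H(W, a) = 11/6 (H(W, a) = 3 + ((½)/(-3) - 1*1) = 3 + ((½)*(-⅓) - 1) = 3 + (-⅙ - 1) = 3 - 7/6 = 11/6)
h(V) = 41*V/6 (h(V) = (5 + 11/6)*V = 41*V/6)
k*h(-15 - 8) = -451*(-15 - 8) = -451*(-23) = -66*(-943/6) = 10373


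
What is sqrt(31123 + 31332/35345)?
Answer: sqrt(38882107294615)/35345 ≈ 176.42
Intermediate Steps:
sqrt(31123 + 31332/35345) = sqrt(1100073767/35345) = sqrt(38882107294615)/35345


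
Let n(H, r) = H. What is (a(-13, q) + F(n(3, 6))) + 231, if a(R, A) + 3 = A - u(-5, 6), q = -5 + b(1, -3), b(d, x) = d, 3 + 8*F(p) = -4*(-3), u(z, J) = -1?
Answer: 1809/8 ≈ 226.13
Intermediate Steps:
F(p) = 9/8 (F(p) = -3/8 + (-4*(-3))/8 = -3/8 + (⅛)*12 = -3/8 + 3/2 = 9/8)
q = -4 (q = -5 + 1 = -4)
a(R, A) = -2 + A (a(R, A) = -3 + (A - 1*(-1)) = -3 + (A + 1) = -3 + (1 + A) = -2 + A)
(a(-13, q) + F(n(3, 6))) + 231 = ((-2 - 4) + 9/8) + 231 = (-6 + 9/8) + 231 = -39/8 + 231 = 1809/8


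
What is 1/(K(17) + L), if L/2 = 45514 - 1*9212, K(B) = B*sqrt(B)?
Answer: 72604/5271335903 - 17*sqrt(17)/5271335903 ≈ 1.3760e-5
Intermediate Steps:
K(B) = B**(3/2)
L = 72604 (L = 2*(45514 - 1*9212) = 2*(45514 - 9212) = 2*36302 = 72604)
1/(K(17) + L) = 1/(17**(3/2) + 72604) = 1/(17*sqrt(17) + 72604) = 1/(72604 + 17*sqrt(17))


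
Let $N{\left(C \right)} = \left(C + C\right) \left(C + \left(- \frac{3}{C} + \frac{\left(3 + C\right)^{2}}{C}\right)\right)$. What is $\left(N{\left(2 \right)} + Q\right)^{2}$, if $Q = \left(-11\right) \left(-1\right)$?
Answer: $3969$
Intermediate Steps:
$Q = 11$
$N{\left(C \right)} = 2 C \left(C - \frac{3}{C} + \frac{\left(3 + C\right)^{2}}{C}\right)$ ($N{\left(C \right)} = 2 C \left(C + \left(- \frac{3}{C} + \frac{\left(3 + C\right)^{2}}{C}\right)\right) = 2 C \left(C - \frac{3}{C} + \frac{\left(3 + C\right)^{2}}{C}\right)$)
$\left(N{\left(2 \right)} + Q\right)^{2} = \left(\left(12 + 4 \cdot 2^{2} + 12 \cdot 2\right) + 11\right)^{2} = \left(\left(12 + 4 \cdot 4 + 24\right) + 11\right)^{2} = \left(\left(12 + 16 + 24\right) + 11\right)^{2} = \left(52 + 11\right)^{2} = 63^{2} = 3969$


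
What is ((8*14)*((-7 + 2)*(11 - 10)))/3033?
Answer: -560/3033 ≈ -0.18464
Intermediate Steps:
((8*14)*((-7 + 2)*(11 - 10)))/3033 = (112*(-5*1))*(1/3033) = (112*(-5))*(1/3033) = -560*1/3033 = -560/3033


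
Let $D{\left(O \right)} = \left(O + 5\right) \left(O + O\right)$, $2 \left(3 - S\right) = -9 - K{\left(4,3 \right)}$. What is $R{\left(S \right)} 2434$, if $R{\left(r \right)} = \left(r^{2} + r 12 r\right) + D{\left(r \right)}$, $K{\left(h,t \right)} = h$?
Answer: $\frac{7052515}{2} \approx 3.5263 \cdot 10^{6}$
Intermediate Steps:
$S = \frac{19}{2}$ ($S = 3 - \frac{-9 - 4}{2} = 3 - - \frac{13}{2} = 3 + \frac{13}{2} = \frac{19}{2} \approx 9.5$)
$D{\left(O \right)} = 2 O \left(5 + O\right)$ ($D{\left(O \right)} = \left(5 + O\right) 2 O = 2 O \left(5 + O\right)$)
$R{\left(r \right)} = 13 r^{2} + 2 r \left(5 + r\right)$ ($R{\left(r \right)} = \left(r^{2} + r 12 r\right) + 2 r \left(5 + r\right) = \left(r^{2} + 12 r r\right) + 2 r \left(5 + r\right) = \left(r^{2} + 12 r^{2}\right) + 2 r \left(5 + r\right) = 13 r^{2} + 2 r \left(5 + r\right)$)
$R{\left(S \right)} 2434 = 5 \cdot \frac{19}{2} \left(2 + 3 \cdot \frac{19}{2}\right) 2434 = 5 \cdot \frac{19}{2} \left(2 + \frac{57}{2}\right) 2434 = 5 \cdot \frac{19}{2} \cdot \frac{61}{2} \cdot 2434 = \frac{5795}{4} \cdot 2434 = \frac{7052515}{2}$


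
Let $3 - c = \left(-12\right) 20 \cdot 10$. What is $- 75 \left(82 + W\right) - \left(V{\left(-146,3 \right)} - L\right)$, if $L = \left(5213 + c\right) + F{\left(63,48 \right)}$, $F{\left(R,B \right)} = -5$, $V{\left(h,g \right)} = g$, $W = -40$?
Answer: $4458$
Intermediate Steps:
$c = 2403$ ($c = 3 - \left(-12\right) 20 \cdot 10 = 3 - \left(-240\right) 10 = 3 - -2400 = 3 + 2400 = 2403$)
$L = 7611$ ($L = \left(5213 + 2403\right) - 5 = 7616 - 5 = 7611$)
$- 75 \left(82 + W\right) - \left(V{\left(-146,3 \right)} - L\right) = - 75 \left(82 - 40\right) - \left(3 - 7611\right) = \left(-75\right) 42 - \left(3 - 7611\right) = -3150 - -7608 = -3150 + 7608 = 4458$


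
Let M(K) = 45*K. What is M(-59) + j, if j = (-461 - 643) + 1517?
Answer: -2242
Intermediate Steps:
j = 413 (j = -1104 + 1517 = 413)
M(-59) + j = 45*(-59) + 413 = -2655 + 413 = -2242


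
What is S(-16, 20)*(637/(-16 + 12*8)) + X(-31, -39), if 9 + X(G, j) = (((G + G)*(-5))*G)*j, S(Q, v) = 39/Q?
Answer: 479694837/1280 ≈ 3.7476e+5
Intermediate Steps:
X(G, j) = -9 - 10*j*G**2 (X(G, j) = -9 + (((G + G)*(-5))*G)*j = -9 + (((2*G)*(-5))*G)*j = -9 + ((-10*G)*G)*j = -9 + (-10*G**2)*j = -9 - 10*j*G**2)
S(-16, 20)*(637/(-16 + 12*8)) + X(-31, -39) = (39/(-16))*(637/(-16 + 12*8)) + (-9 - 10*(-39)*(-31)**2) = (39*(-1/16))*(637/(-16 + 96)) + (-9 - 10*(-39)*961) = -24843/(16*80) + (-9 + 374790) = -24843/(16*80) + 374781 = -39/16*637/80 + 374781 = -24843/1280 + 374781 = 479694837/1280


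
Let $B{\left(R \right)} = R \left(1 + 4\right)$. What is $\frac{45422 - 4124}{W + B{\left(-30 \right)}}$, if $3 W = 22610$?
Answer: $\frac{61947}{11080} \approx 5.5909$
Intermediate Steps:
$W = \frac{22610}{3}$ ($W = \frac{1}{3} \cdot 22610 = \frac{22610}{3} \approx 7536.7$)
$B{\left(R \right)} = 5 R$ ($B{\left(R \right)} = R 5 = 5 R$)
$\frac{45422 - 4124}{W + B{\left(-30 \right)}} = \frac{45422 - 4124}{\frac{22610}{3} + 5 \left(-30\right)} = \frac{41298}{\frac{22610}{3} - 150} = \frac{41298}{\frac{22160}{3}} = 41298 \cdot \frac{3}{22160} = \frac{61947}{11080}$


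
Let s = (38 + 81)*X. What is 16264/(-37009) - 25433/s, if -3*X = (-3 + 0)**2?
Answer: 7860871/111027 ≈ 70.801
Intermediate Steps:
X = -3 (X = -(-3 + 0)**2/3 = -1/3*(-3)**2 = -1/3*9 = -3)
s = -357 (s = (38 + 81)*(-3) = 119*(-3) = -357)
16264/(-37009) - 25433/s = 16264/(-37009) - 25433/(-357) = 16264*(-1/37009) - 25433*(-1/357) = -16264/37009 + 25433/357 = 7860871/111027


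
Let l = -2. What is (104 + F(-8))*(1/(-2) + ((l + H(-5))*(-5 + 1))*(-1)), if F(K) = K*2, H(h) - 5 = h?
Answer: -748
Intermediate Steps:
H(h) = 5 + h
F(K) = 2*K
(104 + F(-8))*(1/(-2) + ((l + H(-5))*(-5 + 1))*(-1)) = (104 + 2*(-8))*(1/(-2) + ((-2 + (5 - 5))*(-5 + 1))*(-1)) = (104 - 16)*(1*(-1/2) + ((-2 + 0)*(-4))*(-1)) = 88*(-1/2 - 2*(-4)*(-1)) = 88*(-1/2 + 8*(-1)) = 88*(-1/2 - 8) = 88*(-17/2) = -748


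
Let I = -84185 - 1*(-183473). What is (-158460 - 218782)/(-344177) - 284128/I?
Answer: -7541839870/4271580747 ≈ -1.7656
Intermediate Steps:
I = 99288 (I = -84185 + 183473 = 99288)
(-158460 - 218782)/(-344177) - 284128/I = (-158460 - 218782)/(-344177) - 284128/99288 = -377242*(-1/344177) - 284128*1/99288 = 377242/344177 - 35516/12411 = -7541839870/4271580747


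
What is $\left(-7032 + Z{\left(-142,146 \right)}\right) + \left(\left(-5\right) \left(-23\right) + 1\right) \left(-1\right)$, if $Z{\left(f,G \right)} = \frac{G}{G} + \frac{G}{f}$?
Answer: $- \frac{507510}{71} \approx -7148.0$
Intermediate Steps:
$Z{\left(f,G \right)} = 1 + \frac{G}{f}$
$\left(-7032 + Z{\left(-142,146 \right)}\right) + \left(\left(-5\right) \left(-23\right) + 1\right) \left(-1\right) = \left(-7032 + \frac{146 - 142}{-142}\right) + \left(\left(-5\right) \left(-23\right) + 1\right) \left(-1\right) = \left(-7032 - \frac{2}{71}\right) + \left(115 + 1\right) \left(-1\right) = \left(-7032 - \frac{2}{71}\right) + 116 \left(-1\right) = - \frac{499274}{71} - 116 = - \frac{507510}{71}$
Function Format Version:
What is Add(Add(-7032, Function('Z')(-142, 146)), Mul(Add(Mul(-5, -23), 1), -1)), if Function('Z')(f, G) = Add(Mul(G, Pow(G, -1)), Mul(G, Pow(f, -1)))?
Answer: Rational(-507510, 71) ≈ -7148.0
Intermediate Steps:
Function('Z')(f, G) = Add(1, Mul(G, Pow(f, -1)))
Add(Add(-7032, Function('Z')(-142, 146)), Mul(Add(Mul(-5, -23), 1), -1)) = Add(Add(-7032, Mul(Pow(-142, -1), Add(146, -142))), Mul(Add(Mul(-5, -23), 1), -1)) = Add(Add(-7032, Mul(Rational(-1, 142), 4)), Mul(Add(115, 1), -1)) = Add(Add(-7032, Rational(-2, 71)), Mul(116, -1)) = Add(Rational(-499274, 71), -116) = Rational(-507510, 71)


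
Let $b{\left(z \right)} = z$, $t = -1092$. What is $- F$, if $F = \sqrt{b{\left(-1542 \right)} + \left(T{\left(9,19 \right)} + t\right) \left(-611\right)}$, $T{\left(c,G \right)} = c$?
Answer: $- \sqrt{660171} \approx -812.51$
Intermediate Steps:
$F = \sqrt{660171}$ ($F = \sqrt{-1542 + \left(9 - 1092\right) \left(-611\right)} = \sqrt{-1542 - -661713} = \sqrt{-1542 + 661713} = \sqrt{660171} \approx 812.51$)
$- F = - \sqrt{660171}$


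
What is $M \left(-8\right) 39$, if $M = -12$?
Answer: $3744$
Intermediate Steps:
$M \left(-8\right) 39 = \left(-12\right) \left(-8\right) 39 = 96 \cdot 39 = 3744$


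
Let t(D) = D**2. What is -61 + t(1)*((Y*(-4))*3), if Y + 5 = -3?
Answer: 35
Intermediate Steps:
Y = -8 (Y = -5 - 3 = -8)
-61 + t(1)*((Y*(-4))*3) = -61 + 1**2*(-8*(-4)*3) = -61 + 1*(32*3) = -61 + 1*96 = -61 + 96 = 35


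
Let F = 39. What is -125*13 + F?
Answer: -1586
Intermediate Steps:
-125*13 + F = -125*13 + 39 = -1625 + 39 = -1586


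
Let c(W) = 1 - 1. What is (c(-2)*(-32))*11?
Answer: 0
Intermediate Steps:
c(W) = 0
(c(-2)*(-32))*11 = (0*(-32))*11 = 0*11 = 0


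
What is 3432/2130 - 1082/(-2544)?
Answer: 919639/451560 ≈ 2.0366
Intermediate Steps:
3432/2130 - 1082/(-2544) = 3432*(1/2130) - 1082*(-1/2544) = 572/355 + 541/1272 = 919639/451560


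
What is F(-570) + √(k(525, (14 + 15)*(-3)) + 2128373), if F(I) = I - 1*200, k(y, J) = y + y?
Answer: -770 + √2129423 ≈ 689.25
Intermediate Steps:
k(y, J) = 2*y
F(I) = -200 + I (F(I) = I - 200 = -200 + I)
F(-570) + √(k(525, (14 + 15)*(-3)) + 2128373) = (-200 - 570) + √(2*525 + 2128373) = -770 + √(1050 + 2128373) = -770 + √2129423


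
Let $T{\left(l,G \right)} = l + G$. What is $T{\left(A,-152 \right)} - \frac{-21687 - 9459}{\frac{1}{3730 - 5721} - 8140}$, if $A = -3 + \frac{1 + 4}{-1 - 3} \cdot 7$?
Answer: $- \frac{3621154033}{21608988} \approx -167.58$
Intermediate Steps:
$A = - \frac{47}{4}$ ($A = -3 + \frac{5}{-4} \cdot 7 = -3 + 5 \left(- \frac{1}{4}\right) 7 = -3 - \frac{35}{4} = - \frac{47}{4} \approx -11.75$)
$T{\left(l,G \right)} = G + l$
$T{\left(A,-152 \right)} - \frac{-21687 - 9459}{\frac{1}{3730 - 5721} - 8140} = \left(-152 - \frac{47}{4}\right) - \frac{-21687 - 9459}{\frac{1}{3730 - 5721} - 8140} = - \frac{655}{4} - - \frac{31146}{\frac{1}{-1991} - 8140} = - \frac{655}{4} - - \frac{31146}{- \frac{1}{1991} - 8140} = - \frac{655}{4} - - \frac{31146}{- \frac{16206741}{1991}} = - \frac{655}{4} - \left(-31146\right) \left(- \frac{1991}{16206741}\right) = - \frac{655}{4} - \frac{20670562}{5402247} = - \frac{3621154033}{21608988}$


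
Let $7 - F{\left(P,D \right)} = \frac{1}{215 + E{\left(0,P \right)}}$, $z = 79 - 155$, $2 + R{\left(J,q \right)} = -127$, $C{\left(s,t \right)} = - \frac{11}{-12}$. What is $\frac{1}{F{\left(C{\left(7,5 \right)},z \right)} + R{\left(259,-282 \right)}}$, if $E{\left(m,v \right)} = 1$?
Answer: $- \frac{216}{26353} \approx -0.0081964$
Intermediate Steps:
$C{\left(s,t \right)} = \frac{11}{12}$ ($C{\left(s,t \right)} = \left(-11\right) \left(- \frac{1}{12}\right) = \frac{11}{12}$)
$R{\left(J,q \right)} = -129$ ($R{\left(J,q \right)} = -2 - 127 = -129$)
$z = -76$
$F{\left(P,D \right)} = \frac{1511}{216}$ ($F{\left(P,D \right)} = 7 - \frac{1}{215 + 1} = 7 - \frac{1}{216} = \frac{1511}{216}$)
$\frac{1}{F{\left(C{\left(7,5 \right)},z \right)} + R{\left(259,-282 \right)}} = \frac{1}{\frac{1511}{216} - 129} = \frac{1}{- \frac{26353}{216}} = - \frac{216}{26353}$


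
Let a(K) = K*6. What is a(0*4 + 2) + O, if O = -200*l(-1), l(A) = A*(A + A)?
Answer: -388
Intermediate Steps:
l(A) = 2*A² (l(A) = A*(2*A) = 2*A²)
O = -400 (O = -400*(-1)² = -400 ≈ -400.00)
a(K) = 6*K
a(0*4 + 2) + O = 6*(0*4 + 2) - 400 = 6*(0 + 2) - 400 = 6*2 - 400 = 12 - 400 = -388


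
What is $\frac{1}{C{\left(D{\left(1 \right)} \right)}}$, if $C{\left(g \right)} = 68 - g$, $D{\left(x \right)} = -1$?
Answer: $\frac{1}{69} \approx 0.014493$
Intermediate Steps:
$\frac{1}{C{\left(D{\left(1 \right)} \right)}} = \frac{1}{68 - -1} = \frac{1}{68 + 1} = \frac{1}{69}$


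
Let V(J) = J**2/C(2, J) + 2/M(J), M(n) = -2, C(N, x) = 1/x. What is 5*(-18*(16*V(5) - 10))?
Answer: -177660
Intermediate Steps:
V(J) = -1 + J**3 (V(J) = J**2/(1/J) + 2/(-2) = J**2*J + 2*(-1/2) = J**3 - 1 = -1 + J**3)
5*(-18*(16*V(5) - 10)) = 5*(-18*(16*(-1 + 5**3) - 10)) = 5*(-18*(16*(-1 + 125) - 10)) = 5*(-18*(16*124 - 10)) = 5*(-18*(1984 - 10)) = 5*(-18*1974) = 5*(-35532) = -177660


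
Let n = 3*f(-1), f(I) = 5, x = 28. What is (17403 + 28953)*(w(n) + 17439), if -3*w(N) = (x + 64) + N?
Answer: 806748920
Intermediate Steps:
n = 15 (n = 3*5 = 15)
w(N) = -92/3 - N/3 (w(N) = -((28 + 64) + N)/3 = -(92 + N)/3 = -92/3 - N/3)
(17403 + 28953)*(w(n) + 17439) = (17403 + 28953)*((-92/3 - ⅓*15) + 17439) = 46356*((-92/3 - 5) + 17439) = 46356*(-107/3 + 17439) = 46356*(52210/3) = 806748920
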